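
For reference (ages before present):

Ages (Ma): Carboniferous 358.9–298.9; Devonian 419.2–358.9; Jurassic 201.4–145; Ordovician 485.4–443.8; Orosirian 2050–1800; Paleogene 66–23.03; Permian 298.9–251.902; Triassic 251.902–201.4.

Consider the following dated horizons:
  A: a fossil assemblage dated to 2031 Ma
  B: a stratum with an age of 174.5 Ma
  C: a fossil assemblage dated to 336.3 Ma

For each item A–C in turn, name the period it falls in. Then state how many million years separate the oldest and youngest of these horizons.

A — Orosirian; B — Jurassic; C — Carboniferous; span 1856.5 million years

A: 2031 Ma lies in 2050–1800 Ma, so Orosirian.
B: 174.5 Ma lies in 201.4–145 Ma, so Jurassic.
C: 336.3 Ma lies in 358.9–298.9 Ma, so Carboniferous.
Oldest = 2031 Ma, youngest = 174.5 Ma → span 1856.5 Myr.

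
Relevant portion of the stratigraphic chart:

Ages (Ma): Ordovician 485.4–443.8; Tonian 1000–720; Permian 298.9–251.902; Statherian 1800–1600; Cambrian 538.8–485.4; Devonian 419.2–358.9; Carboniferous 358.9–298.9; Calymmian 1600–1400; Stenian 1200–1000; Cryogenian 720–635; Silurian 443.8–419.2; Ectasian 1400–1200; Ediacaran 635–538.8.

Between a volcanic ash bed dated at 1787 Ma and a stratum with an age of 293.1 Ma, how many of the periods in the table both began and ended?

The older date is 1787 Ma and the younger is 293.1 Ma.
Periods with start < 1787 and end > 293.1 Ma: Calymmian (1600–1400), Ectasian (1400–1200), Stenian (1200–1000), Tonian (1000–720), Cryogenian (720–635), Ediacaran (635–538.8), Cambrian (538.8–485.4), Ordovician (485.4–443.8), Silurian (443.8–419.2), Devonian (419.2–358.9), Carboniferous (358.9–298.9).
That is 11 complete periods.

11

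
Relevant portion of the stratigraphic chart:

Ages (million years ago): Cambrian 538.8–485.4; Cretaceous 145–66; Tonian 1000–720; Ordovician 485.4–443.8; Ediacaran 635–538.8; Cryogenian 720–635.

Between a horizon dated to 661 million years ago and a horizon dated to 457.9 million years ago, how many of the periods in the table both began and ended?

2

The older date is 661 Ma and the younger is 457.9 Ma.
Periods with start < 661 and end > 457.9 Ma: Ediacaran (635–538.8), Cambrian (538.8–485.4).
That is 2 complete periods.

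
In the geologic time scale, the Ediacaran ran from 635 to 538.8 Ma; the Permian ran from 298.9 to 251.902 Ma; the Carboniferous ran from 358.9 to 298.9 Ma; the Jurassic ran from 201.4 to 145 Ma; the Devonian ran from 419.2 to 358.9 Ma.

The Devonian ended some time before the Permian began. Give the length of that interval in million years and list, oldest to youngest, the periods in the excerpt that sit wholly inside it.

60 million years; Carboniferous

End of Devonian = 358.9 Ma; start of Permian = 298.9 Ma.
Gap = 358.9 − 298.9 = 60 Myr.
Periods wholly inside 358.9–298.9 Ma: Carboniferous (358.9–298.9).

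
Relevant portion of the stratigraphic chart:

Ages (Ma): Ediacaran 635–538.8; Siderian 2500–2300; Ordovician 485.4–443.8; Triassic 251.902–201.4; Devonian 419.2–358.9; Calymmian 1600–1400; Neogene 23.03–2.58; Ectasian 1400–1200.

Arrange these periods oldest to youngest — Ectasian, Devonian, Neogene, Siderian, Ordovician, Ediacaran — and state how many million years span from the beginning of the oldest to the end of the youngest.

Start ages (Ma): Siderian 2500, Ectasian 1400, Ediacaran 635, Ordovician 485.4, Devonian 419.2, Neogene 23.03.
Ordered oldest to youngest: Siderian, Ectasian, Ediacaran, Ordovician, Devonian, Neogene.
Span = 2500 − 2.58 = 2497.42 Myr.

Siderian, Ectasian, Ediacaran, Ordovician, Devonian, Neogene; total span 2497.42 Myr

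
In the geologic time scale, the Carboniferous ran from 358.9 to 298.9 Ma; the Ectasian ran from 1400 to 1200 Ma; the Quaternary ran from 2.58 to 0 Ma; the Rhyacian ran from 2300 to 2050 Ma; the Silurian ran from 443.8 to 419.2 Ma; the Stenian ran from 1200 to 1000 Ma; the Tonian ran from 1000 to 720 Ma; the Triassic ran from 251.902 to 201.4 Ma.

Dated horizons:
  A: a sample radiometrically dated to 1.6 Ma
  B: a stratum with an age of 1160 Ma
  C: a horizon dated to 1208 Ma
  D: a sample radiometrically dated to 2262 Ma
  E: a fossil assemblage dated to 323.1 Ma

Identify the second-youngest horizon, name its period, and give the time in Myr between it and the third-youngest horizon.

Sorted youngest-first by Ma: A (1.6), E (323.1), B (1160), C (1208), D (2262).
The second youngest is E at 323.1 Ma, which lies in 358.9–298.9 Ma: the Carboniferous.
The third youngest is B at 1160 Ma; separation = |323.1 − 1160| = 836.9 Myr.

E, in the Carboniferous; 836.9 million years to B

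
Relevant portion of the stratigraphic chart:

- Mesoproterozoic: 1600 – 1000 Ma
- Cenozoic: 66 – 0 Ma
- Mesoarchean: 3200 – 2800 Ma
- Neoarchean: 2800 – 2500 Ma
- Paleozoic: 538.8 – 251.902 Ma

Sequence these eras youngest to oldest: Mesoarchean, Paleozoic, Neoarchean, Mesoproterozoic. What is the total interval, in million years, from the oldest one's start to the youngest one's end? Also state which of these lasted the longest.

From the excerpt: Mesoarchean 3200–2800; Paleozoic 538.8–251.902; Neoarchean 2800–2500; Mesoproterozoic 1600–1000 (Ma).
Larger Ma is earlier, so the oldest is Mesoarchean and the youngest is Paleozoic; youngest to oldest: Paleozoic, Mesoproterozoic, Neoarchean, Mesoarchean.
Oldest start 3200 minus youngest end 251.902 gives 2948.098 Myr overall.
Individual lengths (start − end): Mesoproterozoic 600; Paleozoic 286.898; Mesoarchean 400; Neoarchean 300. The largest is Mesoproterozoic at 600 Myr.

Paleozoic → Mesoproterozoic → Neoarchean → Mesoarchean; total span 2948.098 Myr; longest is Mesoproterozoic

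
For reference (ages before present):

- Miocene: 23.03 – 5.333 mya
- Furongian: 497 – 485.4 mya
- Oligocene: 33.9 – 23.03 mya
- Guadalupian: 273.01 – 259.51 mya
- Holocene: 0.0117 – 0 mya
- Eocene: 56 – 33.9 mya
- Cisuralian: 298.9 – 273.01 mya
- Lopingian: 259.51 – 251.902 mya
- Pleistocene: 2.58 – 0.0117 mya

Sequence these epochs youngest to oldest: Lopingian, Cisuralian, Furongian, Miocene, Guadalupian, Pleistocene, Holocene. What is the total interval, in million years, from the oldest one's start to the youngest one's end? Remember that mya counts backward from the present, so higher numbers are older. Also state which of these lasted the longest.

Holocene, Pleistocene, Miocene, Lopingian, Guadalupian, Cisuralian, Furongian; total span 497 Myr; longest is Cisuralian

Start ages (Ma): Furongian 497, Cisuralian 298.9, Guadalupian 273.01, Lopingian 259.51, Miocene 23.03, Pleistocene 2.58, Holocene 0.0117.
Ordered youngest to oldest: Holocene, Pleistocene, Miocene, Lopingian, Guadalupian, Cisuralian, Furongian.
Span = 497 − 0 = 497 Myr.
Durations: Lopingian 7.608, Pleistocene 2.5683, Miocene 17.697, Furongian 11.6, Holocene 0.0117, Guadalupian 13.5, Cisuralian 25.89 → longest is Cisuralian (25.89 Myr).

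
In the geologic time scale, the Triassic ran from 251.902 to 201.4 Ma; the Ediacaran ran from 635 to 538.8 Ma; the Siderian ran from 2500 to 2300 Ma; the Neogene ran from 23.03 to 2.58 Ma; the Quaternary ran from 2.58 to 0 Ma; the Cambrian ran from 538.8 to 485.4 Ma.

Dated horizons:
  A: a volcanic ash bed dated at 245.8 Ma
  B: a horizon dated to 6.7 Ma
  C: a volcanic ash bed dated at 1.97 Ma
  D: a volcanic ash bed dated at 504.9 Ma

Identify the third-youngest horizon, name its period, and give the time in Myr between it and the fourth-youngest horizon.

A, in the Triassic; 259.1 million years to D

Smaller Ma means younger, so youngest first: C 1.97 < B 6.7 < A 245.8 < D 504.9.
Counting 3 along gives A (245.8 Ma); the excerpt puts that inside the Triassic, 251.902–201.4 Ma.
Next in line is D (504.9 Ma), and 504.9 − 245.8 = 259.1 Myr.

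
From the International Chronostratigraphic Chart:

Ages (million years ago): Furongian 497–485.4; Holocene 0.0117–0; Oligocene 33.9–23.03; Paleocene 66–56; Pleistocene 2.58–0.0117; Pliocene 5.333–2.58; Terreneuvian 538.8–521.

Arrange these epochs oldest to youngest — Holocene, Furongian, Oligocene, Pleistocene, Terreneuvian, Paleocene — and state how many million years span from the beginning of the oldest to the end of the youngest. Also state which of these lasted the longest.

From the excerpt: Holocene 0.0117–0; Furongian 497–485.4; Oligocene 33.9–23.03; Pleistocene 2.58–0.0117; Terreneuvian 538.8–521; Paleocene 66–56 (Ma).
Larger Ma is earlier, so the oldest is Terreneuvian and the youngest is Holocene; oldest to youngest: Terreneuvian, Furongian, Paleocene, Oligocene, Pleistocene, Holocene.
Oldest start 538.8 minus youngest end 0 gives 538.8 Myr overall.
Individual lengths (start − end): Paleocene 10; Holocene 0.0117; Furongian 11.6; Terreneuvian 17.8; Oligocene 10.87; Pleistocene 2.5683. The largest is Terreneuvian at 17.8 Myr.

Terreneuvian → Furongian → Paleocene → Oligocene → Pleistocene → Holocene; total span 538.8 Myr; longest is Terreneuvian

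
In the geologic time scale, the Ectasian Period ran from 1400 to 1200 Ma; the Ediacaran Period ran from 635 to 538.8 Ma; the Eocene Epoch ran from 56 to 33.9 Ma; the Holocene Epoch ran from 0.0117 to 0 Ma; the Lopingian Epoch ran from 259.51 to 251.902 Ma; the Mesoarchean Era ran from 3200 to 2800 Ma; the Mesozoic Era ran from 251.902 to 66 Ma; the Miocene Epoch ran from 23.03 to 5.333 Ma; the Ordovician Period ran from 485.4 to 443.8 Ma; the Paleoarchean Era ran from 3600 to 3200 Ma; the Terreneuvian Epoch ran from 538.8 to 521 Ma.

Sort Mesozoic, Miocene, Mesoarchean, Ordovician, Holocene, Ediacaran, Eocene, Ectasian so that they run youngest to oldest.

Holocene, Miocene, Eocene, Mesozoic, Ordovician, Ediacaran, Ectasian, Mesoarchean

The oldest of these is Mesoarchean (starts 3200 Ma) and the youngest is Holocene (ends 0 Ma).
In between, by decreasing start age: Ectasian (1400), Ediacaran (635), Ordovician (485.4), Mesozoic (251.902), Eocene (56), Miocene (23.03).
Listing youngest first means reversing that sequence.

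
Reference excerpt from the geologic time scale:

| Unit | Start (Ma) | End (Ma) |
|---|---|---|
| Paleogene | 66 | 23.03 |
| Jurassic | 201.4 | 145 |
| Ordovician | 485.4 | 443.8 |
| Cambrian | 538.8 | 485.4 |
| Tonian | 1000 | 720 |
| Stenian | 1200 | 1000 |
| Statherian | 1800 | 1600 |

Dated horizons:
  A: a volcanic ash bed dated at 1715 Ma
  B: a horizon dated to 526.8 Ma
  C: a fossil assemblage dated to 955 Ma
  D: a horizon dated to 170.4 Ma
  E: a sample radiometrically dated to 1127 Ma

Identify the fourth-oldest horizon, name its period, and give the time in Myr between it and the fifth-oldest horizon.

B, in the Cambrian; 356.4 million years to D

Larger Ma means older, so oldest first: A 1715 > E 1127 > C 955 > B 526.8 > D 170.4.
Counting 4 along gives B (526.8 Ma); the excerpt puts that inside the Cambrian, 538.8–485.4 Ma.
Next in line is D (170.4 Ma), and 526.8 − 170.4 = 356.4 Myr.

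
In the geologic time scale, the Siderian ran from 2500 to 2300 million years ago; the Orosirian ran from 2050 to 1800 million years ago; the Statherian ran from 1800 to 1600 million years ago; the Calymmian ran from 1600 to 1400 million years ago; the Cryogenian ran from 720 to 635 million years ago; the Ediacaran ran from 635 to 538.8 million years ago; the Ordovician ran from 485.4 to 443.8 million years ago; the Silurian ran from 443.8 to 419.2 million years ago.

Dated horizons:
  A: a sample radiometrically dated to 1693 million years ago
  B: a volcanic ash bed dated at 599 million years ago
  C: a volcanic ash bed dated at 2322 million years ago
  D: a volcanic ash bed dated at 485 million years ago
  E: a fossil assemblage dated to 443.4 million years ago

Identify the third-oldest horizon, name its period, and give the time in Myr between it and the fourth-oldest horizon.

B, in the Ediacaran; 114 million years to D

Sorted oldest-first by Ma: C (2322), A (1693), B (599), D (485), E (443.4).
The third oldest is B at 599 Ma, which lies in 635–538.8 Ma: the Ediacaran.
The fourth oldest is D at 485 Ma; separation = |599 − 485| = 114 Myr.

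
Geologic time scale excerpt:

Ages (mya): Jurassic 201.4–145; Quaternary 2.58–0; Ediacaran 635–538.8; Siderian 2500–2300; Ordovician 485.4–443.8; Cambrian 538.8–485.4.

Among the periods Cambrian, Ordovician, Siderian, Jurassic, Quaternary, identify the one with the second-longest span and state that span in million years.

Jurassic, 56.4 million years

Durations: Cambrian 53.4; Ordovician 41.6; Siderian 200; Jurassic 56.4; Quaternary 2.58 Myr.
Sorted longest-first: Siderian (200), Jurassic (56.4), Cambrian (53.4), Ordovician (41.6), Quaternary (2.58).
The second longest is Jurassic at 56.4 Myr.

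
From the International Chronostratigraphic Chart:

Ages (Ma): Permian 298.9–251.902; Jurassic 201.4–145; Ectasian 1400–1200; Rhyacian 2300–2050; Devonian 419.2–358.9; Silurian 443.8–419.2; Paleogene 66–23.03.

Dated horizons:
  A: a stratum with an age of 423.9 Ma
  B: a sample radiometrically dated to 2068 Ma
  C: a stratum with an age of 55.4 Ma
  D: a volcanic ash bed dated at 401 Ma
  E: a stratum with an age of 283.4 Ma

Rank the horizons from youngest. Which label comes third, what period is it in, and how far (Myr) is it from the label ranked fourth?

D, in the Devonian; 22.9 million years to A

Sorted youngest-first by Ma: C (55.4), E (283.4), D (401), A (423.9), B (2068).
The third youngest is D at 401 Ma, which lies in 419.2–358.9 Ma: the Devonian.
The fourth youngest is A at 423.9 Ma; separation = |401 − 423.9| = 22.9 Myr.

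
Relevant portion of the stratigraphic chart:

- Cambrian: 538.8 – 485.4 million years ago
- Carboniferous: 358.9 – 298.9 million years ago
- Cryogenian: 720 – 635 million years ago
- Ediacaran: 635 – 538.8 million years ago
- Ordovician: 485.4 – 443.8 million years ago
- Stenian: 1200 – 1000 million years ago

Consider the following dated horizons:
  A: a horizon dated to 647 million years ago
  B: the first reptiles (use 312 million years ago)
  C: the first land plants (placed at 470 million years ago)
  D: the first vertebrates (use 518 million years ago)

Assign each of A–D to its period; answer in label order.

A — Cryogenian; B — Carboniferous; C — Ordovician; D — Cambrian

A: 647 Ma lies in 720–635 Ma, so Cryogenian.
B: 312 Ma lies in 358.9–298.9 Ma, so Carboniferous.
C: 470 Ma lies in 485.4–443.8 Ma, so Ordovician.
D: 518 Ma lies in 538.8–485.4 Ma, so Cambrian.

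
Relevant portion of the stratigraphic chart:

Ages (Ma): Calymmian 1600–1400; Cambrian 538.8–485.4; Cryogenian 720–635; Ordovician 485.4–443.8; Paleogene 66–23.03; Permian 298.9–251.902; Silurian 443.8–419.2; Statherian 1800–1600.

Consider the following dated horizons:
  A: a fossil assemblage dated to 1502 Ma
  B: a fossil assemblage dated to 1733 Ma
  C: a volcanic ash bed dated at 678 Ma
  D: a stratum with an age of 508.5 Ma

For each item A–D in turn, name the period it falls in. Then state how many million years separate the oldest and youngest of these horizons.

A: 1502 Ma lies in 1600–1400 Ma, so Calymmian.
B: 1733 Ma lies in 1800–1600 Ma, so Statherian.
C: 678 Ma lies in 720–635 Ma, so Cryogenian.
D: 508.5 Ma lies in 538.8–485.4 Ma, so Cambrian.
Oldest = 1733 Ma, youngest = 508.5 Ma → span 1224.5 Myr.

A — Calymmian; B — Statherian; C — Cryogenian; D — Cambrian; span 1224.5 million years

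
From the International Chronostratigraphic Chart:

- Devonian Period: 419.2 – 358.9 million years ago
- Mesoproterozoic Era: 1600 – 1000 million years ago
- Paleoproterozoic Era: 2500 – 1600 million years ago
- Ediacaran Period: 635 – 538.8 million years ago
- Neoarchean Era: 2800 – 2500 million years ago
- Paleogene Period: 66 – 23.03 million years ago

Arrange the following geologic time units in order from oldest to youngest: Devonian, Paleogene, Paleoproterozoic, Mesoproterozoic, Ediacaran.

Read off each span (Ma): Devonian 419.2–358.9; Paleogene 66–23.03; Paleoproterozoic 2500–1600; Mesoproterozoic 1600–1000; Ediacaran 635–538.8.
Larger Ma is older, so oldest→youngest is Paleoproterozoic, Mesoproterozoic, Ediacaran, Devonian, Paleogene.

Paleoproterozoic, Mesoproterozoic, Ediacaran, Devonian, Paleogene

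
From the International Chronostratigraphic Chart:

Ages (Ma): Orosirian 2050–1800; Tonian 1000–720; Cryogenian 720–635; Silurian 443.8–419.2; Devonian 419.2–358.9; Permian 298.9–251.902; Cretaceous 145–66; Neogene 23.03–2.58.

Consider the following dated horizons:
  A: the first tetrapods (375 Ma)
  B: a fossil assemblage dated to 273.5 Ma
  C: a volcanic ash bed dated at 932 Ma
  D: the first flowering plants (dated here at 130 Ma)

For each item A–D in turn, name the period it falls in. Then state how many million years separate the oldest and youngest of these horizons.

A: 375 Ma lies in 419.2–358.9 Ma, so Devonian.
B: 273.5 Ma lies in 298.9–251.902 Ma, so Permian.
C: 932 Ma lies in 1000–720 Ma, so Tonian.
D: 130 Ma lies in 145–66 Ma, so Cretaceous.
Oldest = 932 Ma, youngest = 130 Ma → span 802 Myr.

A — Devonian; B — Permian; C — Tonian; D — Cretaceous; span 802 million years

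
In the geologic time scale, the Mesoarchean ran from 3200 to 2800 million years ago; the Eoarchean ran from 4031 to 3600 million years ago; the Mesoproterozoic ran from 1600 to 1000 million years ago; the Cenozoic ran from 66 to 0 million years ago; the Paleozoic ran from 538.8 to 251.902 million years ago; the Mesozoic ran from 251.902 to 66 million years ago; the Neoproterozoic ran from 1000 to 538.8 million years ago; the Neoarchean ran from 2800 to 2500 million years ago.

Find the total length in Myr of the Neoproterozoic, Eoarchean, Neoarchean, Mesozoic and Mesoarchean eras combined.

1778.102 million years

Duration is start − end for each: (1000 − 538.8) + (4031 − 3600) + (2800 − 2500) + (251.902 − 66) + (3200 − 2800).
That is 461.2 + 431 + 300 + 185.902 + 400, which totals 1778.102 million years.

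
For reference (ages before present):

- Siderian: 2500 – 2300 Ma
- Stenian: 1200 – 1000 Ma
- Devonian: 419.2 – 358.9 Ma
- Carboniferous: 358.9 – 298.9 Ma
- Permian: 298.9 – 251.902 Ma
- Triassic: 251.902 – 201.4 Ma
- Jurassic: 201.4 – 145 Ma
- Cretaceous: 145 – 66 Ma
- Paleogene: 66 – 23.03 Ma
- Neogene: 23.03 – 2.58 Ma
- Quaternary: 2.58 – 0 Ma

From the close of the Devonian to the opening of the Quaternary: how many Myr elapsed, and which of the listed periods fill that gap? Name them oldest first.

356.32 million years; Carboniferous, Permian, Triassic, Jurassic, Cretaceous, Paleogene, Neogene

The Devonian closes at 358.9 Ma and the Quaternary opens at 2.58 Ma, so the interval is 358.9 − 2.58 = 356.32 Myr.
A period fits inside if it starts at or after 358.9 Ma and ends at or before 2.58 Ma; oldest first that gives Carboniferous, Permian, Triassic, Jurassic, Cretaceous, Paleogene, Neogene.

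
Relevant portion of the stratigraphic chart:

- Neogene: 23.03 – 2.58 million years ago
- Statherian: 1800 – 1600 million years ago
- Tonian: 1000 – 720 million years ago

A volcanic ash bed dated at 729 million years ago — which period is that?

729 Ma lies between 1000 and 720 Ma, so it falls in the Tonian.

Tonian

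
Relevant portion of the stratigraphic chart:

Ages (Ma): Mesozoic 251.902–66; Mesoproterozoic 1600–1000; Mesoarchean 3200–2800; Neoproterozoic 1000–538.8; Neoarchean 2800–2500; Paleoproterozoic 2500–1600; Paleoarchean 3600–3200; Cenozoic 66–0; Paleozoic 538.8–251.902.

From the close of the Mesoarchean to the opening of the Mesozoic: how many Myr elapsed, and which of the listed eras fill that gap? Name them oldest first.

2548.098 million years; Neoarchean, Paleoproterozoic, Mesoproterozoic, Neoproterozoic, Paleozoic

End of Mesoarchean = 2800 Ma; start of Mesozoic = 251.902 Ma.
Gap = 2800 − 251.902 = 2548.098 Myr.
Eras wholly inside 2800–251.902 Ma: Neoarchean (2800–2500), Paleoproterozoic (2500–1600), Mesoproterozoic (1600–1000), Neoproterozoic (1000–538.8), Paleozoic (538.8–251.902).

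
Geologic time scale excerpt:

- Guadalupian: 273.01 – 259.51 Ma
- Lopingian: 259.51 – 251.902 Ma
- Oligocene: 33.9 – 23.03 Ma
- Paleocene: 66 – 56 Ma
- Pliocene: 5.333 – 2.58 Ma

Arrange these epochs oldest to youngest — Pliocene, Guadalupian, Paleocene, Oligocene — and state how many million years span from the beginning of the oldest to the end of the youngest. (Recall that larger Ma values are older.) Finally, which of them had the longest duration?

Start ages (Ma): Guadalupian 273.01, Paleocene 66, Oligocene 33.9, Pliocene 5.333.
Ordered oldest to youngest: Guadalupian, Paleocene, Oligocene, Pliocene.
Span = 273.01 − 2.58 = 270.43 Myr.
Durations: Paleocene 10, Pliocene 2.753, Oligocene 10.87, Guadalupian 13.5 → longest is Guadalupian (13.5 Myr).

Guadalupian → Paleocene → Oligocene → Pliocene; total span 270.43 Myr; longest is Guadalupian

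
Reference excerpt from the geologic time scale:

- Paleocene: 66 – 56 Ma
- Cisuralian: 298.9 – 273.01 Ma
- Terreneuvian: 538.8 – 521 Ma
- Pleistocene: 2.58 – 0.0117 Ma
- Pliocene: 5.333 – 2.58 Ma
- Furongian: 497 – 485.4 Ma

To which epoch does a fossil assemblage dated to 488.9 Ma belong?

488.9 Ma lies between 497 and 485.4 Ma, so it falls in the Furongian.

Furongian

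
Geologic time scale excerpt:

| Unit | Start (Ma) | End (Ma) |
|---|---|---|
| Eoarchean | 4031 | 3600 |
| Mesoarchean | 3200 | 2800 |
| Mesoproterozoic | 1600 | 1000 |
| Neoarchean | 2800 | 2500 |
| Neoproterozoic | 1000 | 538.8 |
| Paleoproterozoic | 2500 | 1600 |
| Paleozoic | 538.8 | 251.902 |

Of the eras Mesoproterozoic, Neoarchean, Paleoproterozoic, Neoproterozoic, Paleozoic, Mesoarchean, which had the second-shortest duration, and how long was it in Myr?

Start − end for each: Mesoproterozoic 1600 − 1000 = 600; Neoarchean 2800 − 2500 = 300; Paleoproterozoic 2500 − 1600 = 900; Neoproterozoic 1000 − 538.8 = 461.2; Paleozoic 538.8 − 251.902 = 286.898; Mesoarchean 3200 − 2800 = 400.
Ranking these from shortest: Paleozoic < Neoarchean < Mesoarchean < Neoproterozoic < Mesoproterozoic < Paleoproterozoic.
Position 2 in that ranking is Neoarchean, which lasted 300 Myr.

Neoarchean, 300 million years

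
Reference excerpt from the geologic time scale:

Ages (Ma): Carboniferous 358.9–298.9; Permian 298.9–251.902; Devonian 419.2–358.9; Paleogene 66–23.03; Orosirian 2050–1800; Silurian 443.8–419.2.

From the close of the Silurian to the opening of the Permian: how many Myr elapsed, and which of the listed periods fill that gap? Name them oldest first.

120.3 million years; Devonian, Carboniferous

The Silurian closes at 419.2 Ma and the Permian opens at 298.9 Ma, so the interval is 419.2 − 298.9 = 120.3 Myr.
A period fits inside if it starts at or after 419.2 Ma and ends at or before 298.9 Ma; oldest first that gives Devonian, Carboniferous.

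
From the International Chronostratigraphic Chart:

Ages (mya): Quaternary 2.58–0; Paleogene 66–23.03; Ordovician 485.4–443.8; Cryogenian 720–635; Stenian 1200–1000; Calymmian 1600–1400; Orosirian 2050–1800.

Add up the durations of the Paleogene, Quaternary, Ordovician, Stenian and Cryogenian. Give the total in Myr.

Duration is start − end for each: (66 − 23.03) + (2.58 − 0) + (485.4 − 443.8) + (1200 − 1000) + (720 − 635).
That is 42.97 + 2.58 + 41.6 + 200 + 85, which totals 372.15 million years.

372.15 million years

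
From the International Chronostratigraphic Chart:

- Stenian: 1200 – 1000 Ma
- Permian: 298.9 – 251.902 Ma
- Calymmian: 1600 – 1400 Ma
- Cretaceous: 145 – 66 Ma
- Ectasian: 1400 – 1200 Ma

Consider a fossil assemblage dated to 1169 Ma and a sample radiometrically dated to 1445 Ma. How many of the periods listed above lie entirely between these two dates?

1

The older date is 1445 Ma and the younger is 1169 Ma.
Periods with start < 1445 and end > 1169 Ma: Ectasian (1400–1200).
That is 1 complete period.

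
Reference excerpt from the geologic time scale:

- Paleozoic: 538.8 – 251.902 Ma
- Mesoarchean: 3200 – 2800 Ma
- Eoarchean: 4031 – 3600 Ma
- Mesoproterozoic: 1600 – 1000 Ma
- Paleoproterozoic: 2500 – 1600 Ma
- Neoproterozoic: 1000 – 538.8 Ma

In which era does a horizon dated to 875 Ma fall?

875 Ma lies between 1000 and 538.8 Ma, so it falls in the Neoproterozoic.

Neoproterozoic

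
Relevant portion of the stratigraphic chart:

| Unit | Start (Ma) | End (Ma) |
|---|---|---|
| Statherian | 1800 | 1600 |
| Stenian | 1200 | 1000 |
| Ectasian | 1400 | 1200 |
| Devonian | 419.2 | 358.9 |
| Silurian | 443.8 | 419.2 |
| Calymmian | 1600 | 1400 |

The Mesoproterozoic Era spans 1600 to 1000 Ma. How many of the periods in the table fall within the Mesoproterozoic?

Periods inside 1600–1000 Ma: Calymmian, Ectasian, Stenian — 3 in total.

3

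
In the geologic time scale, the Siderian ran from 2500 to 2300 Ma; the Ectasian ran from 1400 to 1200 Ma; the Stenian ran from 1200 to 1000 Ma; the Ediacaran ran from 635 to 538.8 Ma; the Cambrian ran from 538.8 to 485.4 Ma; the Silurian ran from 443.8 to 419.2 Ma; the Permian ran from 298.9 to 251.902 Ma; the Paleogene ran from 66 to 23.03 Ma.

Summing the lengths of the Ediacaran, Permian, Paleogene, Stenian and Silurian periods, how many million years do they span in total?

410.768 million years

Duration is start − end for each: (635 − 538.8) + (298.9 − 251.902) + (66 − 23.03) + (1200 − 1000) + (443.8 − 419.2).
That is 96.2 + 46.998 + 42.97 + 200 + 24.6, which totals 410.768 million years.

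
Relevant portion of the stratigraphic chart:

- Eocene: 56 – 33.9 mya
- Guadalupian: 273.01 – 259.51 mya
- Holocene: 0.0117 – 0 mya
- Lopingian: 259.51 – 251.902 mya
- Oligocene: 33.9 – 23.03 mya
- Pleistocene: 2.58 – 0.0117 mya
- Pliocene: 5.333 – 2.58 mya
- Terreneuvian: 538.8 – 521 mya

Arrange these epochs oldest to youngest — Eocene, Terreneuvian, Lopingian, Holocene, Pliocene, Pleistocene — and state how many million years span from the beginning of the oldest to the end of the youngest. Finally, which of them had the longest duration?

Terreneuvian, Lopingian, Eocene, Pliocene, Pleistocene, Holocene; total span 538.8 Myr; longest is Eocene

From the excerpt: Eocene 56–33.9; Terreneuvian 538.8–521; Lopingian 259.51–251.902; Holocene 0.0117–0; Pliocene 5.333–2.58; Pleistocene 2.58–0.0117 (Ma).
Larger Ma is earlier, so the oldest is Terreneuvian and the youngest is Holocene; oldest to youngest: Terreneuvian, Lopingian, Eocene, Pliocene, Pleistocene, Holocene.
Oldest start 538.8 minus youngest end 0 gives 538.8 Myr overall.
Individual lengths (start − end): Lopingian 7.608; Holocene 0.0117; Eocene 22.1; Terreneuvian 17.8; Pliocene 2.753; Pleistocene 2.5683. The largest is Eocene at 22.1 Myr.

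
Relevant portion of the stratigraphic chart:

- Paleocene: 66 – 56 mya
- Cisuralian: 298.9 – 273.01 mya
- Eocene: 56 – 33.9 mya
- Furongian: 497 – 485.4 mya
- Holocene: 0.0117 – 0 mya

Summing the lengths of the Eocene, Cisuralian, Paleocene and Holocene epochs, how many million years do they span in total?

58.0017 million years

Each duration: Eocene = 22.1; Cisuralian = 25.89; Paleocene = 10; Holocene = 0.0117.
Sum: 22.1 + 25.89 + 10 + 0.0117 = 58.0017 Myr.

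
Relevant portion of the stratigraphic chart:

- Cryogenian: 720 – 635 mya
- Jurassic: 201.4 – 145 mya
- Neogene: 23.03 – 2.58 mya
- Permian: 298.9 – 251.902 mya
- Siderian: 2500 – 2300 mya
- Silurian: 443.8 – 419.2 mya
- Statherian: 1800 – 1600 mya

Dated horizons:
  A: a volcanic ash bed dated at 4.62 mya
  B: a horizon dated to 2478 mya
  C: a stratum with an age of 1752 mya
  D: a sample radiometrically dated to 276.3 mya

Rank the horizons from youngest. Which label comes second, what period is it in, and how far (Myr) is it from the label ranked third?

D, in the Permian; 1475.7 million years to C

Smaller Ma means younger, so youngest first: A 4.62 < D 276.3 < C 1752 < B 2478.
Counting 2 along gives D (276.3 Ma); the excerpt puts that inside the Permian, 298.9–251.902 Ma.
Next in line is C (1752 Ma), and 1752 − 276.3 = 1475.7 Myr.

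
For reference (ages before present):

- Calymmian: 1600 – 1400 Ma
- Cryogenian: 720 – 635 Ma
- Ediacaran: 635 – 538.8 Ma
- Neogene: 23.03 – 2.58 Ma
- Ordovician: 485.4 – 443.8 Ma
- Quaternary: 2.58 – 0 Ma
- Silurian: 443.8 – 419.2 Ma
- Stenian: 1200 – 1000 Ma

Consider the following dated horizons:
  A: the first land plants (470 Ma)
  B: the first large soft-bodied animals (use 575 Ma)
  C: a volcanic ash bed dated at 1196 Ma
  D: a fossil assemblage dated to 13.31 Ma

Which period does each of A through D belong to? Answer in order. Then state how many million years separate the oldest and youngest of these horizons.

A — Ordovician; B — Ediacaran; C — Stenian; D — Neogene; span 1182.69 million years

A: 470 Ma lies in 485.4–443.8 Ma, so Ordovician.
B: 575 Ma lies in 635–538.8 Ma, so Ediacaran.
C: 1196 Ma lies in 1200–1000 Ma, so Stenian.
D: 13.31 Ma lies in 23.03–2.58 Ma, so Neogene.
Oldest = 1196 Ma, youngest = 13.31 Ma → span 1182.69 Myr.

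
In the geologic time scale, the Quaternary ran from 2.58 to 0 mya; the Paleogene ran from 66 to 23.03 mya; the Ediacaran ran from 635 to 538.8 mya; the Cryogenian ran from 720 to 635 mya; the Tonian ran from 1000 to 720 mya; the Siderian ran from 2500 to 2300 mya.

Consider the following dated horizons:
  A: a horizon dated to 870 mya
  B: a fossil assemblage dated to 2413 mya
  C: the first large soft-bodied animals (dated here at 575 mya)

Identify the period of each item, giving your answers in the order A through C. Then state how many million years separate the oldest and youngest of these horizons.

A — Tonian; B — Siderian; C — Ediacaran; span 1838 million years

A: 870 Ma lies in 1000–720 Ma, so Tonian.
B: 2413 Ma lies in 2500–2300 Ma, so Siderian.
C: 575 Ma lies in 635–538.8 Ma, so Ediacaran.
Oldest = 2413 Ma, youngest = 575 Ma → span 1838 Myr.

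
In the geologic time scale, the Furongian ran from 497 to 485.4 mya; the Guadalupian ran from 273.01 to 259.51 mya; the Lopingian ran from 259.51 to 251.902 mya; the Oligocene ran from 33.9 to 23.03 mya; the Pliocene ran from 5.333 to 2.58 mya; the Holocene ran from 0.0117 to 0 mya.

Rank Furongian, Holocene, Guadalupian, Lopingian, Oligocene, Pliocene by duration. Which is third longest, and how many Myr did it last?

Oligocene, 10.87 million years

Start − end for each: Furongian 497 − 485.4 = 11.6; Holocene 0.0117 − 0 = 0.0117; Guadalupian 273.01 − 259.51 = 13.5; Lopingian 259.51 − 251.902 = 7.608; Oligocene 33.9 − 23.03 = 10.87; Pliocene 5.333 − 2.58 = 2.753.
Ranking these from longest: Guadalupian > Furongian > Oligocene > Lopingian > Pliocene > Holocene.
Position 3 in that ranking is Oligocene, which lasted 10.87 Myr.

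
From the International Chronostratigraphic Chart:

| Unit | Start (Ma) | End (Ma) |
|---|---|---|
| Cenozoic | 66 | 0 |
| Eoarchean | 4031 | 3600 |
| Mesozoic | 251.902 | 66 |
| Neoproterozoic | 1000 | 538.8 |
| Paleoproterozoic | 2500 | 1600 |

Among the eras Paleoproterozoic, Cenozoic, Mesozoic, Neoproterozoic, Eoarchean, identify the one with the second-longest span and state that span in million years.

Durations: Paleoproterozoic 900; Cenozoic 66; Mesozoic 185.902; Neoproterozoic 461.2; Eoarchean 431 Myr.
Sorted longest-first: Paleoproterozoic (900), Neoproterozoic (461.2), Eoarchean (431), Mesozoic (185.902), Cenozoic (66).
The second longest is Neoproterozoic at 461.2 Myr.

Neoproterozoic, 461.2 million years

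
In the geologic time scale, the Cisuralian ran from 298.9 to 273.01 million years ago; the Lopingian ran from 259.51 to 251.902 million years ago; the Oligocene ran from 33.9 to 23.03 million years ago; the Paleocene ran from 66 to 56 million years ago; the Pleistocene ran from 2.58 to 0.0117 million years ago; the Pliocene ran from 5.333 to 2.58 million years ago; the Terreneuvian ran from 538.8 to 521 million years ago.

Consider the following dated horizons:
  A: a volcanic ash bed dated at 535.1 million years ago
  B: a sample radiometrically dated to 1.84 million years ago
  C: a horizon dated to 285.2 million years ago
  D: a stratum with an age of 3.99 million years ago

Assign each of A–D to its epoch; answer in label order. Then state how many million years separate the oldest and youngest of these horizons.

A — Terreneuvian; B — Pleistocene; C — Cisuralian; D — Pliocene; span 533.26 million years

A: 535.1 Ma lies in 538.8–521 Ma, so Terreneuvian.
B: 1.84 Ma lies in 2.58–0.0117 Ma, so Pleistocene.
C: 285.2 Ma lies in 298.9–273.01 Ma, so Cisuralian.
D: 3.99 Ma lies in 5.333–2.58 Ma, so Pliocene.
Oldest = 535.1 Ma, youngest = 1.84 Ma → span 533.26 Myr.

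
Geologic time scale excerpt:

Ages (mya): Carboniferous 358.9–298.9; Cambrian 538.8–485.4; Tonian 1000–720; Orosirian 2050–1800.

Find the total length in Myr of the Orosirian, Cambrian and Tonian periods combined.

Each duration: Orosirian = 250; Cambrian = 53.4; Tonian = 280.
Sum: 250 + 53.4 + 280 = 583.4 Myr.

583.4 million years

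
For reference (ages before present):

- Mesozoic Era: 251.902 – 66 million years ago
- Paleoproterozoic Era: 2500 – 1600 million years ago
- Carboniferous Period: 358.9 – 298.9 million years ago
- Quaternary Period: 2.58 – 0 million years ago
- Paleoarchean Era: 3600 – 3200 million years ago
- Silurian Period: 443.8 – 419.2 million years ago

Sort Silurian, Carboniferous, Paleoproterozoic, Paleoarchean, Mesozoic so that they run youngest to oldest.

Mesozoic, Carboniferous, Silurian, Paleoproterozoic, Paleoarchean

Sorting by start age (ascending Ma, since larger Ma = older): Mesozoic start 251.902, Carboniferous start 358.9, Silurian start 443.8, Paleoproterozoic start 2500, Paleoarchean start 3600.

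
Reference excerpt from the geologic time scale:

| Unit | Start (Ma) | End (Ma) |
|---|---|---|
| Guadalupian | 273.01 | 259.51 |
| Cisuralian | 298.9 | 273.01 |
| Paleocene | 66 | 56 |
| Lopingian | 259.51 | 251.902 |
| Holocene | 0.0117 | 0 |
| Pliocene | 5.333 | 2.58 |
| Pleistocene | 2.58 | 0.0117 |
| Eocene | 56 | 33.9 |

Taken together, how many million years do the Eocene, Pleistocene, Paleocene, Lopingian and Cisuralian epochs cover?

68.1663 million years

Duration is start − end for each: (56 − 33.9) + (2.58 − 0.0117) + (66 − 56) + (259.51 − 251.902) + (298.9 − 273.01).
That is 22.1 + 2.5683 + 10 + 7.608 + 25.89, which totals 68.1663 million years.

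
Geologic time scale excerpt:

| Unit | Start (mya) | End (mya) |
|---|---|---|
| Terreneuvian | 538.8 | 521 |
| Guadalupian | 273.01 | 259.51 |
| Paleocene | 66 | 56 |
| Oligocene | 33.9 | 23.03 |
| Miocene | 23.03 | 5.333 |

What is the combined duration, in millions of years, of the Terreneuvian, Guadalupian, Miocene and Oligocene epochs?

59.867 million years

Each duration: Terreneuvian = 17.8; Guadalupian = 13.5; Miocene = 17.697; Oligocene = 10.87.
Sum: 17.8 + 13.5 + 17.697 + 10.87 = 59.867 Myr.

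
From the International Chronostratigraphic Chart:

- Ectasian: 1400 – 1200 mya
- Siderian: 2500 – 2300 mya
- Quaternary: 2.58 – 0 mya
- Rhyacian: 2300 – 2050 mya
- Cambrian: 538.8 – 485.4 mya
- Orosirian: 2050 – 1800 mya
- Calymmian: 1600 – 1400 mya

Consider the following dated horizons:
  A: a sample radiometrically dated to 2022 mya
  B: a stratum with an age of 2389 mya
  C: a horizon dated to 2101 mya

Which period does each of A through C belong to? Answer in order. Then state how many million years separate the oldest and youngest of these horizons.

A: 2022 Ma lies in 2050–1800 Ma, so Orosirian.
B: 2389 Ma lies in 2500–2300 Ma, so Siderian.
C: 2101 Ma lies in 2300–2050 Ma, so Rhyacian.
Oldest = 2389 Ma, youngest = 2022 Ma → span 367 Myr.

A — Orosirian; B — Siderian; C — Rhyacian; span 367 million years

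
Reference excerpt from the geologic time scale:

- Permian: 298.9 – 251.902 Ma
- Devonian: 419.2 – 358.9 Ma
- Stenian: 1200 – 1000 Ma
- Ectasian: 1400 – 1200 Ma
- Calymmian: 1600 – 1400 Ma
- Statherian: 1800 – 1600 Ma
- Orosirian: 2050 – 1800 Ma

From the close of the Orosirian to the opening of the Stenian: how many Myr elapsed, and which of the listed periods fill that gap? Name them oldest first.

600 million years; Statherian, Calymmian, Ectasian

The Orosirian closes at 1800 Ma and the Stenian opens at 1200 Ma, so the interval is 1800 − 1200 = 600 Myr.
A period fits inside if it starts at or after 1800 Ma and ends at or before 1200 Ma; oldest first that gives Statherian, Calymmian, Ectasian.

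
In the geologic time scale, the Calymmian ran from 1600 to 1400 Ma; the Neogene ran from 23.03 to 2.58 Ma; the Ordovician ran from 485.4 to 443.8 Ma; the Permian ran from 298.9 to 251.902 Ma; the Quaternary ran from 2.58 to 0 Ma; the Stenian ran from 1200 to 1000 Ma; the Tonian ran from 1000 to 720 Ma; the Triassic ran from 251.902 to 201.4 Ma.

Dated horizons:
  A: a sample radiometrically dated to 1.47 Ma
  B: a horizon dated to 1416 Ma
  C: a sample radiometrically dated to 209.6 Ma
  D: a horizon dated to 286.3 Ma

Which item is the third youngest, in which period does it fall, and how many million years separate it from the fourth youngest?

Smaller Ma means younger, so youngest first: A 1.47 < C 209.6 < D 286.3 < B 1416.
Counting 3 along gives D (286.3 Ma); the excerpt puts that inside the Permian, 298.9–251.902 Ma.
Next in line is B (1416 Ma), and 1416 − 286.3 = 1129.7 Myr.

D, in the Permian; 1129.7 million years to B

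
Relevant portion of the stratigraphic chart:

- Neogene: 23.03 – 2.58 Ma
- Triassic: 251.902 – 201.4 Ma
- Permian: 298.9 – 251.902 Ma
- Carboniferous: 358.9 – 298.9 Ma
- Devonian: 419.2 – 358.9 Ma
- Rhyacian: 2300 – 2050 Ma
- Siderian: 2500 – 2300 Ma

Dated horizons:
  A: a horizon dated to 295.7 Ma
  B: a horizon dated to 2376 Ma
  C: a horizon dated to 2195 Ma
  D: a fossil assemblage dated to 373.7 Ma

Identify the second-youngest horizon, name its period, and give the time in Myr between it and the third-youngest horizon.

D, in the Devonian; 1821.3 million years to C

Sorted youngest-first by Ma: A (295.7), D (373.7), C (2195), B (2376).
The second youngest is D at 373.7 Ma, which lies in 419.2–358.9 Ma: the Devonian.
The third youngest is C at 2195 Ma; separation = |373.7 − 2195| = 1821.3 Myr.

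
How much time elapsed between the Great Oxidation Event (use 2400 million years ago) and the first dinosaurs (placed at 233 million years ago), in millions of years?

2167 million years

2400 − 233 = 2167 million years.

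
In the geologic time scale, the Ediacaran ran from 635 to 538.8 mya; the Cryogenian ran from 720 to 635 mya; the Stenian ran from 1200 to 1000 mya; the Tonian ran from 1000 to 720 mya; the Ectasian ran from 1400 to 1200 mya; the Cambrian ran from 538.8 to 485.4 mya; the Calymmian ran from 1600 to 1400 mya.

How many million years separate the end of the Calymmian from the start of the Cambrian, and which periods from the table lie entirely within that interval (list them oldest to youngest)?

End of Calymmian = 1400 Ma; start of Cambrian = 538.8 Ma.
Gap = 1400 − 538.8 = 861.2 Myr.
Periods wholly inside 1400–538.8 Ma: Ectasian (1400–1200), Stenian (1200–1000), Tonian (1000–720), Cryogenian (720–635), Ediacaran (635–538.8).

861.2 million years; Ectasian, Stenian, Tonian, Cryogenian, Ediacaran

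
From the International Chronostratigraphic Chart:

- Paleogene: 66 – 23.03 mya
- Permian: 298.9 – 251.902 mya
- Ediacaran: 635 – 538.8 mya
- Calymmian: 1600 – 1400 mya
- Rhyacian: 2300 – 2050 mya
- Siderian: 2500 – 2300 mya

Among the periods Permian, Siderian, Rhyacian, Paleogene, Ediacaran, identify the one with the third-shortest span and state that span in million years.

Ediacaran, 96.2 million years

Durations: Permian 46.998; Siderian 200; Rhyacian 250; Paleogene 42.97; Ediacaran 96.2 Myr.
Sorted shortest-first: Paleogene (42.97), Permian (46.998), Ediacaran (96.2), Siderian (200), Rhyacian (250).
The third shortest is Ediacaran at 96.2 Myr.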